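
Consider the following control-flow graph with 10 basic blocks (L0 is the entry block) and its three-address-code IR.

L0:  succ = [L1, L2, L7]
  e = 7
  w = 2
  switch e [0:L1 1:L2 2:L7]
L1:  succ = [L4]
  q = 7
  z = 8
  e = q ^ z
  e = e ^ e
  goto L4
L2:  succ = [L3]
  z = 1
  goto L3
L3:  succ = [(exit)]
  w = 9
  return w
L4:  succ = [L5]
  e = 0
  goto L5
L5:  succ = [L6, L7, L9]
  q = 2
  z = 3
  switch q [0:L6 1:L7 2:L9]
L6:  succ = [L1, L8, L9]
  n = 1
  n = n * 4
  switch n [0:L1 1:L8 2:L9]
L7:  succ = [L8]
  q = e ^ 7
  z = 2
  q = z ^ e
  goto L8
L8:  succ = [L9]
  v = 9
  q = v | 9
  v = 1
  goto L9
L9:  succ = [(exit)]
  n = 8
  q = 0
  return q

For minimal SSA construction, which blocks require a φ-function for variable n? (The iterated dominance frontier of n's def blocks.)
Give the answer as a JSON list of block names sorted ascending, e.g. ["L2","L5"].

idom tree: L1←L0 L2←L0 L3←L2 L4←L1 L5←L4 L6←L5 L7←L0 L8←L0 L9←L0
Join-block Dom:
  L1: preds {L0,L6}: {L0} ∩ {L0,L1,L4,L5,L6} = {L0}; idom=L0
  L7: preds {L0,L5}: {L0} ∩ {L0,L1,L4,L5} = {L0}; idom=L0
  L8: preds {L6,L7}: {L0,L1,L4,L5,L6} ∩ {L0,L7} = {L0}; idom=L0
  L9: preds {L5,L6,L8}: {L0,L1,L4,L5} ∩ {L0,L1,L4,L5,L6} ∩ {L0,L8} = {L0}; idom=L0

Frontier:
  join L1 pred L0: · stop@L0
  join L1 pred L6: L6→L5→L4→L1 stop@L0
  join L7 pred L0: · stop@L0
  join L7 pred L5: L5→L4→L1 stop@L0
  join L8 pred L6: L6→L5→L4→L1 stop@L0
  join L8 pred L7: L7 stop@L0
  join L9 pred L5: L5→L4→L1 stop@L0
  join L9 pred L6: L6→L5→L4→L1 stop@L0
  join L9 pred L8: L8 stop@L0
  L0: DF=∅
  L1: DF={L1,L7,L8,L9}
  L2: DF=∅
  L3: DF=∅
  L4: DF={L1,L7,L8,L9}
  L5: DF={L1,L7,L8,L9}
  L6: DF={L1,L8,L9}
  L7: DF={L8}
  L8: DF={L9}
  L9: DF=∅

φ for n: defs {L6,L9}
  DF⁺ = {L1,L7,L8,L9}

Answer: ["L1", "L7", "L8", "L9"]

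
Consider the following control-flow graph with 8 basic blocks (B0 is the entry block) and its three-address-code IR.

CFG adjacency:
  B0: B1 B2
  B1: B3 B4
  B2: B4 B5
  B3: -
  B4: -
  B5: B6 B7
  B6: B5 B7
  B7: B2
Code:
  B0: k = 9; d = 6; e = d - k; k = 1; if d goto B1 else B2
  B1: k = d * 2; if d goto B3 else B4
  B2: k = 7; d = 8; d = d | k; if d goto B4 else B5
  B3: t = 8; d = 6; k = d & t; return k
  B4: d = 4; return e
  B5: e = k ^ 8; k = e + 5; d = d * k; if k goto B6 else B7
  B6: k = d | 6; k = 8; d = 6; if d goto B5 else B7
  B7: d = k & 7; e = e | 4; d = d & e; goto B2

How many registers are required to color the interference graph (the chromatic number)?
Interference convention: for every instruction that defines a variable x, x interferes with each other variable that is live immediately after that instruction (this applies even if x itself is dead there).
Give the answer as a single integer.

def/use:
  B0 def {d,e,k} use ∅
  B1 def {k} use {d}
  B2 def {d,k} use ∅
  B3 def {d,k,t} use ∅
  B4 def {d} use {e}
  B5 def {d,e,k} use {d,k}
  B6 def {d,k} use {d}
  B7 def {d,e} use {e,k}

Backward fixpoint:
  B0: in=∅ out={d,e}
  B1: in={d,e} out={e}
  B2: in={e} out={d,e,k}
  B3: in=∅ out=∅
  B4: in={e} out=∅
  B5: in={d,k} out={d,e,k}
  B6: in={d,e} out={d,e,k}
  B7: in={e,k} out={e}

Conflict graph:
  d: {e,k,t}
  e: {d,k}
  k: {d,e}
  t: {d}

Registers:
  lower bound: {d,e,k} mutually conflict ⇒ χ ≥ 3
  3-colouring: c0={d}  c1={e,t}  c2={k}
  χ = 3

Answer: 3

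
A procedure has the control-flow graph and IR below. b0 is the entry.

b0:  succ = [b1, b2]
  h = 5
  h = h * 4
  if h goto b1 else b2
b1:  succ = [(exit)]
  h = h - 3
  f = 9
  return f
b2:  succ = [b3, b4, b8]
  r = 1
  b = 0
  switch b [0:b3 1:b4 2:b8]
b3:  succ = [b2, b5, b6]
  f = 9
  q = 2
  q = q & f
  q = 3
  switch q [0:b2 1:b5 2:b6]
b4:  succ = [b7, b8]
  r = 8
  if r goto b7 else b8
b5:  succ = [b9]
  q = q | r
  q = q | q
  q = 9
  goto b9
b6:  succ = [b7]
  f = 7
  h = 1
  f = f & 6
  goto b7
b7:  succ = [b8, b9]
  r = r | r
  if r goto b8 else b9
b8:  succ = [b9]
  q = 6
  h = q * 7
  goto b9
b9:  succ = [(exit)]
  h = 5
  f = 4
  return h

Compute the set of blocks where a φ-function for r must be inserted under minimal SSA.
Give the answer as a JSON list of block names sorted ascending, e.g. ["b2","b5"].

Answer: ["b2", "b7", "b8", "b9"]

Working:
idom tree: b1←b0 b2←b0 b3←b2 b4←b2 b5←b3 b6←b3 b7←b2 b8←b2 b9←b2
Join-block Dom:
  b2: preds {b0,b3}: {b0} ∩ {b0,b2,b3} = {b0}; idom=b0
  b7: preds {b4,b6}: {b0,b2,b4} ∩ {b0,b2,b3,b6} = {b0,b2}; idom=b2
  b8: preds {b2,b4,b7}: {b0,b2} ∩ {b0,b2,b4} ∩ {b0,b2,b7} = {b0,b2}; idom=b2
  b9: preds {b5,b7,b8}: {b0,b2,b3,b5} ∩ {b0,b2,b7} ∩ {b0,b2,b8} = {b0,b2}; idom=b2

DF derivation:
  b2←b0: walk · to b0
  b2←b3: walk b3→b2 to b0
  b7←b4: walk b4 to b2
  b7←b6: walk b6→b3 to b2
  b8←b2: walk · to b2
  b8←b4: walk b4 to b2
  b8←b7: walk b7 to b2
  b9←b5: walk b5→b3 to b2
  b9←b7: walk b7 to b2
  b9←b8: walk b8 to b2
  b0 → ∅
  b1 → ∅
  b2 → {b2}
  b3 → {b2,b7,b9}
  b4 → {b7,b8}
  b5 → {b9}
  b6 → {b7}
  b7 → {b8,b9}
  b8 → {b9}
  b9 → ∅

φ for r: defs {b2,b4,b7}
  DF⁺ = {b2,b7,b8,b9}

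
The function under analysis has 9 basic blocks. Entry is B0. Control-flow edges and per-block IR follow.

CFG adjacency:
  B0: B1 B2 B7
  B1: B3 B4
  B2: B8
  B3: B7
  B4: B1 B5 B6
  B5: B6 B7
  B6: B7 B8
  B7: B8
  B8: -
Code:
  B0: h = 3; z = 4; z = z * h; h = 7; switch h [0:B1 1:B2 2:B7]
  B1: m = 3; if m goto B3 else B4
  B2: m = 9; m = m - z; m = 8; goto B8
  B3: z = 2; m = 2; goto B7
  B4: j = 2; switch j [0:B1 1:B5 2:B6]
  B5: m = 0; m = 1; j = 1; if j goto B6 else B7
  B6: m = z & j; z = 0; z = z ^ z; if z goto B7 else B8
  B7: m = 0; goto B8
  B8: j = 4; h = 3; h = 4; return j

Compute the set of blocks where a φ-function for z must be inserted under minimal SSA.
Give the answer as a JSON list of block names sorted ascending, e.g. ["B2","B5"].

Answer: ["B7", "B8"]

Derivation:
idom tree: B1←B0 B2←B0 B3←B1 B4←B1 B5←B4 B6←B4 B7←B0 B8←B0
Dom∩ at merges:
  B1: preds {B0,B4}: {B0} ∩ {B0,B1,B4} = {B0}; idom=B0
  B6: preds {B4,B5}: {B0,B1,B4} ∩ {B0,B1,B4,B5} = {B0,B1,B4}; idom=B4
  B7: preds {B0,B3,B5,B6}: {B0} ∩ {B0,B1,B3} ∩ {B0,B1,B4,B5} ∩ {B0,B1,B4,B6} = {B0}; idom=B0
  B8: preds {B2,B6,B7}: {B0,B2} ∩ {B0,B1,B4,B6} ∩ {B0,B7} = {B0}; idom=B0

DF walk-up:
  join B1 pred B0: · stop@B0
  join B1 pred B4: B4→B1 stop@B0
  join B6 pred B4: · stop@B4
  join B6 pred B5: B5 stop@B4
  join B7 pred B0: · stop@B0
  join B7 pred B3: B3→B1 stop@B0
  join B7 pred B5: B5→B4→B1 stop@B0
  join B7 pred B6: B6→B4→B1 stop@B0
  join B8 pred B2: B2 stop@B0
  join B8 pred B6: B6→B4→B1 stop@B0
  join B8 pred B7: B7 stop@B0
  B0 → ∅
  B1 → {B1,B7,B8}
  B2 → {B8}
  B3 → {B7}
  B4 → {B1,B7,B8}
  B5 → {B6,B7}
  B6 → {B7,B8}
  B7 → {B8}
  B8 → ∅

φ for z: defs {B0,B3,B6}
  DF⁺ = {B7,B8}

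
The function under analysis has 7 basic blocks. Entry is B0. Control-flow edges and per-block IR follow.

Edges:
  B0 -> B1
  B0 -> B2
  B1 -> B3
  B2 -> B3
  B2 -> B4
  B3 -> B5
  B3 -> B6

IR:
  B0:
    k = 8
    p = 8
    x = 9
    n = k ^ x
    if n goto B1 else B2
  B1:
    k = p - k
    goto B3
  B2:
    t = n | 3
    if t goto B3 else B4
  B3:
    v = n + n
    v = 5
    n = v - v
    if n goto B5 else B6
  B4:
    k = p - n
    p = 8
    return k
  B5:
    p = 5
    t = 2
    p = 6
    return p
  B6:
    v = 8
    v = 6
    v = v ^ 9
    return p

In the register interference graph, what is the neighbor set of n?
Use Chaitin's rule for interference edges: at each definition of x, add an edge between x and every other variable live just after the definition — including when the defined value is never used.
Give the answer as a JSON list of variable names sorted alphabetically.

Answer: ["k", "p", "t"]

Derivation:
Per-block:
  B0: def={k,n,p,x} ue=∅
  B1: def={k} ue={k,p}
  B2: def={t} ue={n}
  B3: def={n,v} ue={n}
  B4: def={k,p} ue={n,p}
  B5: def={p,t} ue=∅
  B6: def={v} ue={p}

Live sets:
  B0: in=∅ out={k,n,p}
  B1: in={k,n,p} out={n,p}
  B2: in={n,p} out={n,p}
  B3: in={n,p} out={p}
  B4: in={n,p} out=∅
  B5: in=∅ out=∅
  B6: in={p} out=∅

Interference:
  k — {n,p,x}
  n — {k,p,t}
  p — {k,n,t,v,x}
  t — {n,p}
  v — {p}
  x — {k,p}

N(n) = ["k", "p", "t"]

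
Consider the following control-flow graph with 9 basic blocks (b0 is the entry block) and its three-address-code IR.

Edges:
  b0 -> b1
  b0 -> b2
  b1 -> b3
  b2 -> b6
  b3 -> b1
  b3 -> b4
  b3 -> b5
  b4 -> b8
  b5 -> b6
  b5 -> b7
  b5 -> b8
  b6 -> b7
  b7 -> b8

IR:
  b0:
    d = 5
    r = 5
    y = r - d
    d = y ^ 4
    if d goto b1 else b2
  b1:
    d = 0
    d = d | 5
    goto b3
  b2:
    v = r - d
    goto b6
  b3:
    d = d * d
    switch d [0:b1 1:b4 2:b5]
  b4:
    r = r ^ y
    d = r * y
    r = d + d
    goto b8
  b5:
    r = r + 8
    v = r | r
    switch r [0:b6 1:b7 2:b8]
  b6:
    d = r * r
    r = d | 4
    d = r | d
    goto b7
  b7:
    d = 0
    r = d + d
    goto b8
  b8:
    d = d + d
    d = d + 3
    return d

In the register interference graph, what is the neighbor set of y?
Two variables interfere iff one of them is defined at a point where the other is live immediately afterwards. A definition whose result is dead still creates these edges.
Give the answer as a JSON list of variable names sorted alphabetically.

def/use:
  b0 def {d,r,y} use ∅
  b1 def {d} use ∅
  b2 def {v} use {d,r}
  b3 def {d} use {d}
  b4 def {d,r} use {r,y}
  b5 def {r,v} use {r}
  b6 def {d,r} use {r}
  b7 def {d,r} use ∅
  b8 def {d} use {d}

Liveness:
  b0: in=∅ out={d,r,y}
  b1: in={r,y} out={d,r,y}
  b2: in={d,r} out={r}
  b3: in={d,r,y} out={d,r,y}
  b4: in={r,y} out={d}
  b5: in={d,r} out={d,r}
  b6: in={r} out=∅
  b7: in=∅ out={d}
  b8: in={d} out=∅

Interference:
  d↔{r,v,y}
  r↔{d,v,y}
  v↔{d,r}
  y↔{d,r}

N(y) = ["d", "r"]

Answer: ["d", "r"]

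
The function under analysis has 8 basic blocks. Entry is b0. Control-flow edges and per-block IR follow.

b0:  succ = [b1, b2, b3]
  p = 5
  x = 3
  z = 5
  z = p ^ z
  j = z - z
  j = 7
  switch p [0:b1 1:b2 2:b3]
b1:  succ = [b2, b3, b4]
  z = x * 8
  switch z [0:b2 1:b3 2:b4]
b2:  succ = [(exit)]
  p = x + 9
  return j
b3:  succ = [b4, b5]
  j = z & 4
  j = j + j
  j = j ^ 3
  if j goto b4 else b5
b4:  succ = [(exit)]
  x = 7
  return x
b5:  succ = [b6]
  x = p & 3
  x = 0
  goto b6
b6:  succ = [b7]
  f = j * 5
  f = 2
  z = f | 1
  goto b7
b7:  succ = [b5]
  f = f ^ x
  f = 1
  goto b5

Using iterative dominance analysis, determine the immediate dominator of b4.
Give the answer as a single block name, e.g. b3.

idom tree: b1←b0 b2←b0 b3←b0 b4←b0 b5←b3 b6←b5 b7←b6
Dom∩ at merges:
  b2: preds {b0,b1}: {b0} ∩ {b0,b1} = {b0}; idom=b0
  b3: preds {b0,b1}: {b0} ∩ {b0,b1} = {b0}; idom=b0
  b4: preds {b1,b3}: {b0,b1} ∩ {b0,b3} = {b0}; idom=b0
  b5: preds {b3,b7}: {b0,b3} ∩ {b0,b3,b5,b6,b7} = {b0,b3}; idom=b3

idom(b4) = b0

Answer: b0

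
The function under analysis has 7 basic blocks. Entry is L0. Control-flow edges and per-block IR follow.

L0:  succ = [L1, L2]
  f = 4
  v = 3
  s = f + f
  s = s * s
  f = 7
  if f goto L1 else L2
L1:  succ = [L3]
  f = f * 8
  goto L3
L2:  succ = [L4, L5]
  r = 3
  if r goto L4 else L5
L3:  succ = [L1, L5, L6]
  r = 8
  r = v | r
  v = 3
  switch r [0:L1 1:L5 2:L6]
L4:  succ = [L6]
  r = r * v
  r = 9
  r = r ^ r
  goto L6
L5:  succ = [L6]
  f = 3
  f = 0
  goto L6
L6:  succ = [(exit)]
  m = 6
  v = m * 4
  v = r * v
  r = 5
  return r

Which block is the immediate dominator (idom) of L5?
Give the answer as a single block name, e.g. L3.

idom tree: L1←L0 L2←L0 L3←L1 L4←L2 L5←L0 L6←L0
Join-block Dom:
  L1: preds {L0,L3}: {L0} ∩ {L0,L1,L3} = {L0}; idom=L0
  L5: preds {L2,L3}: {L0,L2} ∩ {L0,L1,L3} = {L0}; idom=L0
  L6: preds {L3,L4,L5}: {L0,L1,L3} ∩ {L0,L2,L4} ∩ {L0,L5} = {L0}; idom=L0

idom(L5) = L0

Answer: L0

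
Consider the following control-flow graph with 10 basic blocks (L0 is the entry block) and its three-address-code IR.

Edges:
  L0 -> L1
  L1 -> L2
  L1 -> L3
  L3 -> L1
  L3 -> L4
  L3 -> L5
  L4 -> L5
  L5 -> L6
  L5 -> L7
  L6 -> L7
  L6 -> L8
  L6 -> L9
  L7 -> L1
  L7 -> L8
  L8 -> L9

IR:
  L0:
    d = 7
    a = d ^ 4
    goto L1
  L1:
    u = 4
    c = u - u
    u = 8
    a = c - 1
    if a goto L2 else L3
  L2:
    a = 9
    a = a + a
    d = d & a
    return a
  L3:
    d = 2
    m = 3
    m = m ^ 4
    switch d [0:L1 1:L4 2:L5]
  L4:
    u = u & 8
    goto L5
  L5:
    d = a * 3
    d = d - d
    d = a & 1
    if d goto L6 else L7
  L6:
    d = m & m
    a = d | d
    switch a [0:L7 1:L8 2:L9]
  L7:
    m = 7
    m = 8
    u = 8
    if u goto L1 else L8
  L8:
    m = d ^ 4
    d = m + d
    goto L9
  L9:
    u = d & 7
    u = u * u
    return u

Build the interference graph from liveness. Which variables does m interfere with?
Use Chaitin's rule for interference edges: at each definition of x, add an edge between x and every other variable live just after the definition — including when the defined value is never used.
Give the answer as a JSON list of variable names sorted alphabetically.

Block summaries:
  L0: {a,d} / ∅
  L1: {a,c,u} / ∅
  L2: {a,d} / {d}
  L3: {d,m} / ∅
  L4: {u} / {u}
  L5: {d} / {a}
  L6: {a,d} / {m}
  L7: {m,u} / ∅
  L8: {d,m} / {d}
  L9: {u} / {d}

Backward fixpoint:
  L0: in=∅ out={d}
  L1: in={d} out={a,d,u}
  L2: in={d} out=∅
  L3: in={a,u} out={a,d,m,u}
  L4: in={a,m,u} out={a,m}
  L5: in={a,m} out={d,m}
  L6: in={m} out={d}
  L7: in={d} out={d}
  L8: in={d} out={d}
  L9: in={d} out=∅

Interfere edges:
  a: {d,m,u}
  c: {d,u}
  d: {a,c,m,u}
  m: {a,d,u}
  u: {a,c,d,m}

N(m) = ["a", "d", "u"]

Answer: ["a", "d", "u"]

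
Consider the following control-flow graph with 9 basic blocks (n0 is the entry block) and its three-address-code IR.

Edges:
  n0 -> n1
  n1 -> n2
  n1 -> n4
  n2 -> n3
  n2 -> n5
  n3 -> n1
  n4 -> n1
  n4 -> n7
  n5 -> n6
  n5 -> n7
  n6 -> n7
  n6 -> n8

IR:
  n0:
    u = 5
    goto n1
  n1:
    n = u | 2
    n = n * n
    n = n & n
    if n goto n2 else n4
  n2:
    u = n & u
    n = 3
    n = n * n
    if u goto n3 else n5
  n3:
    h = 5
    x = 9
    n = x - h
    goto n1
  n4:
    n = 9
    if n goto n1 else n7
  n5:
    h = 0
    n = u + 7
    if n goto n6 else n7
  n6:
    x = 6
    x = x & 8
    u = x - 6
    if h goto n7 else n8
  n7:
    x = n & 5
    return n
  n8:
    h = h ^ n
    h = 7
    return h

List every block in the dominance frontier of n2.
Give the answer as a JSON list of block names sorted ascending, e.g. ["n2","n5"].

idom tree: n1←n0 n2←n1 n3←n2 n4←n1 n5←n2 n6←n5 n7←n1 n8←n6
Dom∩ at merges:
  n1: preds {n0,n3,n4}: {n0} ∩ {n0,n1,n2,n3} ∩ {n0,n1,n4} = {n0}; idom=n0
  n7: preds {n4,n5,n6}: {n0,n1,n4} ∩ {n0,n1,n2,n5} ∩ {n0,n1,n2,n5,n6} = {n0,n1}; idom=n1

Frontier:
  join n1 pred n0: · stop@n0
  join n1 pred n3: n3→n2→n1 stop@n0
  join n1 pred n4: n4→n1 stop@n0
  join n7 pred n4: n4 stop@n1
  join n7 pred n5: n5→n2 stop@n1
  join n7 pred n6: n6→n5→n2 stop@n1
  n0: DF=∅
  n1: DF={n1}
  n2: DF={n1,n7}
  n3: DF={n1}
  n4: DF={n1,n7}
  n5: DF={n7}
  n6: DF={n7}
  n7: DF=∅
  n8: DF=∅

DF(n2) = ["n1", "n7"]

Answer: ["n1", "n7"]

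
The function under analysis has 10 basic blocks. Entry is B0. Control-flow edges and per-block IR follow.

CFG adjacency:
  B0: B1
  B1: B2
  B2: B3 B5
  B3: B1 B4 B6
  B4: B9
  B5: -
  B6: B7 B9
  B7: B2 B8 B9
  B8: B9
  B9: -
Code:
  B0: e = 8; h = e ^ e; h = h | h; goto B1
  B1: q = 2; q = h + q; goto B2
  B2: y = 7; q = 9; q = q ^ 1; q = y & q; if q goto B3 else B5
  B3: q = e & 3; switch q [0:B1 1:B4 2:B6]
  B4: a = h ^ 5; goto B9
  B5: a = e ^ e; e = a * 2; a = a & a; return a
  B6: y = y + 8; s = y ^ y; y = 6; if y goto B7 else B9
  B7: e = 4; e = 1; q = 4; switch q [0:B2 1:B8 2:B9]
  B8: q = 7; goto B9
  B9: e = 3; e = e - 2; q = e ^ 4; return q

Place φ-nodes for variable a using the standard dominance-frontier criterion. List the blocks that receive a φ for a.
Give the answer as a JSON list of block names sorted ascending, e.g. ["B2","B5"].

idom tree: B1←B0 B2←B1 B3←B2 B4←B3 B5←B2 B6←B3 B7←B6 B8←B7 B9←B3
Dom∩ at merges:
  B1: preds {B0,B3}: {B0} ∩ {B0,B1,B2,B3} = {B0}; idom=B0
  B2: preds {B1,B7}: {B0,B1} ∩ {B0,B1,B2,B3,B6,B7} = {B0,B1}; idom=B1
  B9: preds {B4,B6,B7,B8}: {B0,B1,B2,B3,B4} ∩ {B0,B1,B2,B3,B6} ∩ {B0,B1,B2,B3,B6,B7} ∩ {B0,B1,B2,B3,B6,B7,B8} = {B0,B1,B2,B3}; idom=B3

Frontier:
  B1←B0: walk · to B0
  B1←B3: walk B3→B2→B1 to B0
  B2←B1: walk · to B1
  B2←B7: walk B7→B6→B3→B2 to B1
  B9←B4: walk B4 to B3
  B9←B6: walk B6 to B3
  B9←B7: walk B7→B6 to B3
  B9←B8: walk B8→B7→B6 to B3
  B0 → ∅
  B1 → {B1}
  B2 → {B1,B2}
  B3 → {B1,B2}
  B4 → {B9}
  B5 → ∅
  B6 → {B2,B9}
  B7 → {B2,B9}
  B8 → {B9}
  B9 → ∅

φ for a: defs {B4,B5}
  DF⁺ = {B9}

Answer: ["B9"]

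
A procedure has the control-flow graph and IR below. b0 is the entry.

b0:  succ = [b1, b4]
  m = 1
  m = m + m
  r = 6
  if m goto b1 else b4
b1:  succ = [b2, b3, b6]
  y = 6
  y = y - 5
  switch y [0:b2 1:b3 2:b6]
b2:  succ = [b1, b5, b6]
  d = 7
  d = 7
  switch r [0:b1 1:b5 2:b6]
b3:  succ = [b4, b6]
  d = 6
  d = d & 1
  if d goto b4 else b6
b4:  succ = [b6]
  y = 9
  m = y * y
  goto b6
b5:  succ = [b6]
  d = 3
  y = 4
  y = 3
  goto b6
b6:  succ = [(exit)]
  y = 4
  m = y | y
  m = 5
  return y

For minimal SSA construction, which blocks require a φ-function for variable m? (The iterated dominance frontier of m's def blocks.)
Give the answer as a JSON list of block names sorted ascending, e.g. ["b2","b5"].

Answer: ["b6"]

Analysis:
idom tree: b1←b0 b2←b1 b3←b1 b4←b0 b5←b2 b6←b0
Join-block Dom:
  b1: preds {b0,b2}: {b0} ∩ {b0,b1,b2} = {b0}; idom=b0
  b4: preds {b0,b3}: {b0} ∩ {b0,b1,b3} = {b0}; idom=b0
  b6: preds {b1,b2,b3,b4,b5}: {b0,b1} ∩ {b0,b1,b2} ∩ {b0,b1,b3} ∩ {b0,b4} ∩ {b0,b1,b2,b5} = {b0}; idom=b0

DF derivation:
  join b1 pred b0: · stop@b0
  join b1 pred b2: b2→b1 stop@b0
  join b4 pred b0: · stop@b0
  join b4 pred b3: b3→b1 stop@b0
  join b6 pred b1: b1 stop@b0
  join b6 pred b2: b2→b1 stop@b0
  join b6 pred b3: b3→b1 stop@b0
  join b6 pred b4: b4 stop@b0
  join b6 pred b5: b5→b2→b1 stop@b0
  DF(b0)=∅
  DF(b1)={b1,b4,b6}
  DF(b2)={b1,b6}
  DF(b3)={b4,b6}
  DF(b4)={b6}
  DF(b5)={b6}
  DF(b6)=∅

φ for m: defs {b0,b4,b6}
  DF⁺ = {b6}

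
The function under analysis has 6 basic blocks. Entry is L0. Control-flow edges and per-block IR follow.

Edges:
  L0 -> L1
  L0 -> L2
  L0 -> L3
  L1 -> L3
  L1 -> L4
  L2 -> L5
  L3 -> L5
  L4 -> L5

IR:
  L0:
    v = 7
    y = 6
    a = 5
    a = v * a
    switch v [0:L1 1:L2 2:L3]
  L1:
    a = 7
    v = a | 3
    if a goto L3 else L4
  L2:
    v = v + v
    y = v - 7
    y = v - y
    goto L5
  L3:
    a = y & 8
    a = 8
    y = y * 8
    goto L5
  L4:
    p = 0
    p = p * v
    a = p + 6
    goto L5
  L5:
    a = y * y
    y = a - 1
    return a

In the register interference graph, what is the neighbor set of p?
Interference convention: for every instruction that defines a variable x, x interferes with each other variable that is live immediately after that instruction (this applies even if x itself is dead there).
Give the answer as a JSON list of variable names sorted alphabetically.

Answer: ["v", "y"]

Analysis:
def/use:
  L0: {a,v,y} / ∅
  L1: {a,v} / ∅
  L2: {v,y} / {v}
  L3: {a,y} / {y}
  L4: {a,p} / {v}
  L5: {a,y} / {y}

Liveness:
  live L0: ∅→{v,y}
  live L1: {y}→{v,y}
  live L2: {v}→{y}
  live L3: {y}→{y}
  live L4: {v,y}→{y}
  live L5: {y}→∅

Conflict graph:
  a — {v,y}
  p — {v,y}
  v — {a,p,y}
  y — {a,p,v}

N(p) = ["v", "y"]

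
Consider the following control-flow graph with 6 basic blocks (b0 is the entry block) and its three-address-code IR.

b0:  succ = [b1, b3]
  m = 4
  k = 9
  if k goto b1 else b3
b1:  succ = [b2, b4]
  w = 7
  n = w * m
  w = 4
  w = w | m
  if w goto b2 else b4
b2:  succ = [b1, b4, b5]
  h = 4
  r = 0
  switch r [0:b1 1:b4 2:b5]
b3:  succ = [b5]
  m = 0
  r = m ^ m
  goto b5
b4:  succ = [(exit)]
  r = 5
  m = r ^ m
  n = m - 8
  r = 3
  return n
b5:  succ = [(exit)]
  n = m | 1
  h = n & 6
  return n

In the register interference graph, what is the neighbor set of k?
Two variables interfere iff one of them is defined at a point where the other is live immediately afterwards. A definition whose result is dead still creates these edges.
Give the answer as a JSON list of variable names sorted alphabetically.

Answer: ["m"]

Working:
Block summaries:
  b0 def {k,m} use ∅
  b1 def {n,w} use {m}
  b2 def {h,r} use ∅
  b3 def {m,r} use ∅
  b4 def {m,n,r} use {m}
  b5 def {h,n} use {m}

Liveness:
  b0: in=∅ out={m}
  b1: in={m} out={m}
  b2: in={m} out={m}
  b3: in=∅ out={m}
  b4: in={m} out=∅
  b5: in={m} out=∅

Interfere edges:
  h — {m,n}
  k — {m}
  m — {h,k,n,r,w}
  n — {h,m,r}
  r — {m,n}
  w — {m}

N(k) = ["m"]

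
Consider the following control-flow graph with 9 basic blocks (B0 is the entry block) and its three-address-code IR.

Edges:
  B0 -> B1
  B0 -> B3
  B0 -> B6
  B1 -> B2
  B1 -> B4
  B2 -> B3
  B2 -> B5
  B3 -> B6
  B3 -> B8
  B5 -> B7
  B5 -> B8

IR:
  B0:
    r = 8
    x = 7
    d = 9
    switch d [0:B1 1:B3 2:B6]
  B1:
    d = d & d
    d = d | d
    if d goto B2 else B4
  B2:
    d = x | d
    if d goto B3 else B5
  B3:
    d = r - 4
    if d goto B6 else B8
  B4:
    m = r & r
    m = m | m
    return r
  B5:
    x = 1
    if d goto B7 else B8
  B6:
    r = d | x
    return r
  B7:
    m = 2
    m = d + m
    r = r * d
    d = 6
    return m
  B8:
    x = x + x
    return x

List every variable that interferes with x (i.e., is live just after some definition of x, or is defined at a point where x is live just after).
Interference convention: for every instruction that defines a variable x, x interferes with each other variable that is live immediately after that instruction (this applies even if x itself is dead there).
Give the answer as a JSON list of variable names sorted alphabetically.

def/use:
  B0: def={d,r,x} ue=∅
  B1: def={d} ue={d}
  B2: def={d} ue={d,x}
  B3: def={d} ue={r}
  B4: def={m} ue={r}
  B5: def={x} ue={d}
  B6: def={r} ue={d,x}
  B7: def={d,m,r} ue={d,r}
  B8: def={x} ue={x}

Live sets:
  live B0: ∅→{d,r,x}
  live B1: {d,r,x}→{d,r,x}
  live B2: {d,r,x}→{d,r,x}
  live B3: {r,x}→{d,x}
  live B4: {r}→∅
  live B5: {d,r}→{d,r,x}
  live B6: {d,x}→∅
  live B7: {d,r}→∅
  live B8: {x}→∅

Interference:
  d↔{m,r,x}
  m↔{d,r}
  r↔{d,m,x}
  x↔{d,r}

N(x) = ["d", "r"]

Answer: ["d", "r"]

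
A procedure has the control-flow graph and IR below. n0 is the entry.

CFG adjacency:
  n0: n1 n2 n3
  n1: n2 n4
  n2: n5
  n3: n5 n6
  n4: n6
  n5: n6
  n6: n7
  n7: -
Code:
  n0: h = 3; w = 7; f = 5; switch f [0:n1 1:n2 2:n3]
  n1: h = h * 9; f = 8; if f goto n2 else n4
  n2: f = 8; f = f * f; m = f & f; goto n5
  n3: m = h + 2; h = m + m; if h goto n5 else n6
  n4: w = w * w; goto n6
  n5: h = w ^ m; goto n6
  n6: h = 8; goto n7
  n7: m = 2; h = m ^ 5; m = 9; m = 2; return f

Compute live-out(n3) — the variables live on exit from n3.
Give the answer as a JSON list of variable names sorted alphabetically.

Per-block:
  n0: {f,h,w} / ∅
  n1: {f,h} / {h}
  n2: {f,m} / ∅
  n3: {h,m} / {h}
  n4: {w} / {w}
  n5: {h} / {m,w}
  n6: {h} / ∅
  n7: {h,m} / {f}

Live sets:
  n0: in=∅ out={f,h,w}
  n1: in={h,w} out={f,w}
  n2: in={w} out={f,m,w}
  n3: in={f,h,w} out={f,m,w}
  n4: in={f,w} out={f}
  n5: in={f,m,w} out={f}
  n6: in={f} out={f}
  n7: in={f} out=∅

live-out(n3) = ["f", "m", "w"]

Answer: ["f", "m", "w"]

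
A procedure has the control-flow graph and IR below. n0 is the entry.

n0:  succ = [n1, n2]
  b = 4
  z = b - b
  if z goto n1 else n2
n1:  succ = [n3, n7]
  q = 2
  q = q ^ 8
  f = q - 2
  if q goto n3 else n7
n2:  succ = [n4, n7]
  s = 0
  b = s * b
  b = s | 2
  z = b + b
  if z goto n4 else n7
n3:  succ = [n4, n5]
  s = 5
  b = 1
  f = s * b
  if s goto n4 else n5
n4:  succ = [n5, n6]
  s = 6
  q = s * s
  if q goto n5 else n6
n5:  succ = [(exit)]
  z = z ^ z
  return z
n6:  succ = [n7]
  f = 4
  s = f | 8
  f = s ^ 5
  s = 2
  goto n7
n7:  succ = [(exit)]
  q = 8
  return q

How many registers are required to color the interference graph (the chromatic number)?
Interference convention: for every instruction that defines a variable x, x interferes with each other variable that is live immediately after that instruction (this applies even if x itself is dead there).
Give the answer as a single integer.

Block summaries:
  n0 def {b,z} use ∅
  n1 def {f,q} use ∅
  n2 def {b,s,z} use {b}
  n3 def {b,f,s} use ∅
  n4 def {q,s} use ∅
  n5 def {z} use {z}
  n6 def {f,s} use ∅
  n7 def {q} use ∅

Backward fixpoint:
  n0 li=∅ lo={b,z}
  n1 li={z} lo={z}
  n2 li={b} lo={z}
  n3 li={z} lo={z}
  n4 li={z} lo={z}
  n5 li={z} lo=∅
  n6 li=∅ lo=∅
  n7 li=∅ lo=∅

Interfere edges:
  b — {s,z}
  f — {q,s,z}
  q — {f,z}
  s — {b,f,z}
  z — {b,f,q,s}

Registers:
  {b,s,z} pairwise interfere (3-clique) ⇒ χ ≥ 3
  3-colouring: c0={z}  c1={b,f}  c2={q,s}
  χ = 3

Answer: 3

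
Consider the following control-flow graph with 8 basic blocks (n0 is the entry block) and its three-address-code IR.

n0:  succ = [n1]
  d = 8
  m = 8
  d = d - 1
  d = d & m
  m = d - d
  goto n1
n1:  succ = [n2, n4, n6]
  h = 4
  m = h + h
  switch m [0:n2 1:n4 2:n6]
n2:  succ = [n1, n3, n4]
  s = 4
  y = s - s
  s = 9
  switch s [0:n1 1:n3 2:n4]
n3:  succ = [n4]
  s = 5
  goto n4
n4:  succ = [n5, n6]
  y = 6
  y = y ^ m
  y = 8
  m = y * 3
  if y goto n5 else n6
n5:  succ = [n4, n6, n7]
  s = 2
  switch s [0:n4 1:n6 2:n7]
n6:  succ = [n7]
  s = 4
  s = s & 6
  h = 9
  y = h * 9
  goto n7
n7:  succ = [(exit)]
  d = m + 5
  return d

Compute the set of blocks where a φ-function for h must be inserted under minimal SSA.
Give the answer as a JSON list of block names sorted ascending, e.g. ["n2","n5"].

Answer: ["n1", "n7"]

Derivation:
idom tree: n1←n0 n2←n1 n3←n2 n4←n1 n5←n4 n6←n1 n7←n1
Join-block Dom:
  n1: preds {n0,n2}: {n0} ∩ {n0,n1,n2} = {n0}; idom=n0
  n4: preds {n1,n2,n3,n5}: {n0,n1} ∩ {n0,n1,n2} ∩ {n0,n1,n2,n3} ∩ {n0,n1,n4,n5} = {n0,n1}; idom=n1
  n6: preds {n1,n4,n5}: {n0,n1} ∩ {n0,n1,n4} ∩ {n0,n1,n4,n5} = {n0,n1}; idom=n1
  n7: preds {n5,n6}: {n0,n1,n4,n5} ∩ {n0,n1,n6} = {n0,n1}; idom=n1

Frontier:
  join n1 pred n0: · stop@n0
  join n1 pred n2: n2→n1 stop@n0
  join n4 pred n1: · stop@n1
  join n4 pred n2: n2 stop@n1
  join n4 pred n3: n3→n2 stop@n1
  join n4 pred n5: n5→n4 stop@n1
  join n6 pred n1: · stop@n1
  join n6 pred n4: n4 stop@n1
  join n6 pred n5: n5→n4 stop@n1
  join n7 pred n5: n5→n4 stop@n1
  join n7 pred n6: n6 stop@n1
  DF(n0)=∅
  DF(n1)={n1}
  DF(n2)={n1,n4}
  DF(n3)={n4}
  DF(n4)={n4,n6,n7}
  DF(n5)={n4,n6,n7}
  DF(n6)={n7}
  DF(n7)=∅

φ for h: defs {n1,n6}
  DF⁺ = {n1,n7}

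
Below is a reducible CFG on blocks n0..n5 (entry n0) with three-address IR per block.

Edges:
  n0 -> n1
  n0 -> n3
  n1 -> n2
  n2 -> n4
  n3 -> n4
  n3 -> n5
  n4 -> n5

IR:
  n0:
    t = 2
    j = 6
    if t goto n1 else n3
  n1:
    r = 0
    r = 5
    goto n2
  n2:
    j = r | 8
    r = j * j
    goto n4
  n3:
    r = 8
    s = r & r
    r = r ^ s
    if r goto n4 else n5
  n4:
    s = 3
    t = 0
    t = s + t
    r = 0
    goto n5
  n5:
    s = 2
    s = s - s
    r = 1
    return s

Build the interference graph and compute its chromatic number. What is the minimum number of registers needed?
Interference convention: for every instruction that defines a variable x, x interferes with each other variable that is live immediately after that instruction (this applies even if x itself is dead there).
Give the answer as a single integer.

Answer: 2

Analysis:
Block summaries:
  n0: def={j,t} ue=∅
  n1: def={r} ue=∅
  n2: def={j,r} ue={r}
  n3: def={r,s} ue=∅
  n4: def={r,s,t} ue=∅
  n5: def={r,s} ue=∅

Live sets:
  n0: in=∅ out=∅
  n1: in=∅ out={r}
  n2: in={r} out=∅
  n3: in=∅ out=∅
  n4: in=∅ out=∅
  n5: in=∅ out=∅

Interference:
  j — {t}
  r — {s}
  s — {r,t}
  t — {j,s}

Registers:
  clique {j,t} ⇒ need ≥ 2
  assign j→c0 r→c1 s→c0 t→c1 — no edge inside a register ⇒ χ ≤ 2
  χ = 2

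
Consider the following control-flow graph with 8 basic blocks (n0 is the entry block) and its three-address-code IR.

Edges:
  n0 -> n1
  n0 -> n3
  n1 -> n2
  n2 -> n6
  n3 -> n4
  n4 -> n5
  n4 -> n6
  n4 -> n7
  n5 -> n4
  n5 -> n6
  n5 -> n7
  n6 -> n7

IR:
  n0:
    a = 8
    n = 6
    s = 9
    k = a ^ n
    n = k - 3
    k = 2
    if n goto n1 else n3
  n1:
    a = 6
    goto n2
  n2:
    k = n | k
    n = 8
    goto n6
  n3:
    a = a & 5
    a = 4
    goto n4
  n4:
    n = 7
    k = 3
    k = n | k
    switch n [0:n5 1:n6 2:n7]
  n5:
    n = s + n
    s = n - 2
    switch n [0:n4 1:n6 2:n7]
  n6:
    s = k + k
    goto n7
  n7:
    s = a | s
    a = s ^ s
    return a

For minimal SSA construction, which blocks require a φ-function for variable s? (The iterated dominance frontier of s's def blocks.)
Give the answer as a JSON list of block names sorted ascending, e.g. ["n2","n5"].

Answer: ["n4", "n6", "n7"]

Derivation:
idom tree: n1←n0 n2←n1 n3←n0 n4←n3 n5←n4 n6←n0 n7←n0
Join-block Dom:
  n4: preds {n3,n5}: {n0,n3} ∩ {n0,n3,n4,n5} = {n0,n3}; idom=n3
  n6: preds {n2,n4,n5}: {n0,n1,n2} ∩ {n0,n3,n4} ∩ {n0,n3,n4,n5} = {n0}; idom=n0
  n7: preds {n4,n5,n6}: {n0,n3,n4} ∩ {n0,n3,n4,n5} ∩ {n0,n6} = {n0}; idom=n0

Frontier:
  n4←n3: walk · to n3
  n4←n5: walk n5→n4 to n3
  n6←n2: walk n2→n1 to n0
  n6←n4: walk n4→n3 to n0
  n6←n5: walk n5→n4→n3 to n0
  n7←n4: walk n4→n3 to n0
  n7←n5: walk n5→n4→n3 to n0
  n7←n6: walk n6 to n0
  n0 → ∅
  n1 → {n6}
  n2 → {n6}
  n3 → {n6,n7}
  n4 → {n4,n6,n7}
  n5 → {n4,n6,n7}
  n6 → {n7}
  n7 → ∅

φ for s: defs {n0,n5,n6,n7}
  DF⁺ = {n4,n6,n7}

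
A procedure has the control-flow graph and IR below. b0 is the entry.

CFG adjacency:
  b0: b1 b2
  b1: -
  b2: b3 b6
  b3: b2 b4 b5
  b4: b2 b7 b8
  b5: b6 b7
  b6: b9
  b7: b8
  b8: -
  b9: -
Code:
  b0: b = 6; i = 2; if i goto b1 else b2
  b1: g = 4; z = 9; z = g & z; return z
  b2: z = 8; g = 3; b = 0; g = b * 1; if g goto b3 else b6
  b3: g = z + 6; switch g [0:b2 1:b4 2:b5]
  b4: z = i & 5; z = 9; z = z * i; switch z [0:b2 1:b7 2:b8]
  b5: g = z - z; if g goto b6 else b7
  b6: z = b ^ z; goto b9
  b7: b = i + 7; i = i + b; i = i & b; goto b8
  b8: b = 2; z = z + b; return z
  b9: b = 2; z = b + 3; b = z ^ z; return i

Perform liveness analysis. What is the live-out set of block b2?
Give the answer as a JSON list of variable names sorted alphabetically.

Block summaries:
  b0 def {b,i} use ∅
  b1 def {g,z} use ∅
  b2 def {b,g,z} use ∅
  b3 def {g} use {z}
  b4 def {z} use {i}
  b5 def {g} use {z}
  b6 def {z} use {b,z}
  b7 def {b,i} use {i}
  b8 def {b,z} use {z}
  b9 def {b,z} use {i}

Backward fixpoint:
  b0: in=∅ out={i}
  b1: in=∅ out=∅
  b2: in={i} out={b,i,z}
  b3: in={b,i,z} out={b,i,z}
  b4: in={i} out={i,z}
  b5: in={b,i,z} out={b,i,z}
  b6: in={b,i,z} out={i}
  b7: in={i,z} out={z}
  b8: in={z} out=∅
  b9: in={i} out=∅

live-out(b2) = ["b", "i", "z"]

Answer: ["b", "i", "z"]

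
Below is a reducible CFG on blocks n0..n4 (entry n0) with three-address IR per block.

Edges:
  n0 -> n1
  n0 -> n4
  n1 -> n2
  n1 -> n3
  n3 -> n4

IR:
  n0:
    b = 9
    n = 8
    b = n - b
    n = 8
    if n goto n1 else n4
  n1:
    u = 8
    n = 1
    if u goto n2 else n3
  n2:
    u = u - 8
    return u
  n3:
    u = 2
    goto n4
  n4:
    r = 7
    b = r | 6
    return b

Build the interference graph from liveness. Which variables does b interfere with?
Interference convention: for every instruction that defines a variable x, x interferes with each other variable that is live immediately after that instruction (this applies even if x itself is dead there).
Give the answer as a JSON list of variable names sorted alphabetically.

Block summaries:
  n0: def={b,n} ue=∅
  n1: def={n,u} ue=∅
  n2: def={u} ue={u}
  n3: def={u} ue=∅
  n4: def={b,r} ue=∅

Live sets:
  n0: in=∅ out=∅
  n1: in=∅ out={u}
  n2: in={u} out=∅
  n3: in=∅ out=∅
  n4: in=∅ out=∅

Conflict graph:
  b — {n}
  n — {b,u}
  r — ∅
  u — {n}

N(b) = ["n"]

Answer: ["n"]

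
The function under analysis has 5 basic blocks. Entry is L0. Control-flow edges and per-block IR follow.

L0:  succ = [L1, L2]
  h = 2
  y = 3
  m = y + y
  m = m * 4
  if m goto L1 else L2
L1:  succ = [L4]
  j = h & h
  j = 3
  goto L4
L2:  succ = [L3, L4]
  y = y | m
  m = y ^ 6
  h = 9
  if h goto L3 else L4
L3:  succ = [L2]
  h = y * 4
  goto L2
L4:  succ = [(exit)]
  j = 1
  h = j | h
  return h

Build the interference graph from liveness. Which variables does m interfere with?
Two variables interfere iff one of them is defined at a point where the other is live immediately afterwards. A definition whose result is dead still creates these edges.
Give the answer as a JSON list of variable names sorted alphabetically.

Answer: ["h", "y"]

Analysis:
Per-block:
  L0: {h,m,y} / ∅
  L1: {j} / {h}
  L2: {h,m,y} / {m,y}
  L3: {h} / {y}
  L4: {h,j} / {h}

Liveness:
  L0 li=∅ lo={h,m,y}
  L1 li={h} lo={h}
  L2 li={m,y} lo={h,m,y}
  L3 li={m,y} lo={m,y}
  L4 li={h} lo=∅

Interfere edges:
  h↔{j,m,y}
  j↔{h}
  m↔{h,y}
  y↔{h,m}

N(m) = ["h", "y"]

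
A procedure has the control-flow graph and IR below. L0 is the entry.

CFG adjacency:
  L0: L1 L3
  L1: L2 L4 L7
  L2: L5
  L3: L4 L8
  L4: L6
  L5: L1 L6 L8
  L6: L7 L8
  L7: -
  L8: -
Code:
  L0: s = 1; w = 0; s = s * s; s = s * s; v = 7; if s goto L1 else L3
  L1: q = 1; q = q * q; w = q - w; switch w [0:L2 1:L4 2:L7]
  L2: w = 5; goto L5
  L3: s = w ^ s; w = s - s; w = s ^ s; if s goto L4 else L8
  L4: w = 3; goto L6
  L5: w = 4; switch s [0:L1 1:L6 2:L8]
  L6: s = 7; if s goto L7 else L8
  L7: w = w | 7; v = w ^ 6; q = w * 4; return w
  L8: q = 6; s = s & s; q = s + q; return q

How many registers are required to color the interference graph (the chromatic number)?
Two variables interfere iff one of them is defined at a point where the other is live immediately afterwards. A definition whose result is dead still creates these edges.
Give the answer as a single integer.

Per-block:
  L0: {s,v,w} / ∅
  L1: {q,w} / {w}
  L2: {w} / ∅
  L3: {s,w} / {s,w}
  L4: {w} / ∅
  L5: {w} / {s}
  L6: {s} / ∅
  L7: {q,v,w} / {w}
  L8: {q,s} / {s}

Backward fixpoint:
  L0 li=∅ lo={s,w}
  L1 li={s,w} lo={s,w}
  L2 li={s} lo={s}
  L3 li={s,w} lo={s}
  L4 li=∅ lo={w}
  L5 li={s} lo={s,w}
  L6 li={w} lo={s,w}
  L7 li={w} lo=∅
  L8 li={s} lo=∅

Interference:
  q: {s,w}
  s: {q,v,w}
  v: {s,w}
  w: {q,s,v}

Chromatic number:
  {q,s,w} pairwise interfere (3-clique) ⇒ χ ≥ 3
  3-colouring: R0={s}  R1={w}  R2={q,v}
  χ = 3

Answer: 3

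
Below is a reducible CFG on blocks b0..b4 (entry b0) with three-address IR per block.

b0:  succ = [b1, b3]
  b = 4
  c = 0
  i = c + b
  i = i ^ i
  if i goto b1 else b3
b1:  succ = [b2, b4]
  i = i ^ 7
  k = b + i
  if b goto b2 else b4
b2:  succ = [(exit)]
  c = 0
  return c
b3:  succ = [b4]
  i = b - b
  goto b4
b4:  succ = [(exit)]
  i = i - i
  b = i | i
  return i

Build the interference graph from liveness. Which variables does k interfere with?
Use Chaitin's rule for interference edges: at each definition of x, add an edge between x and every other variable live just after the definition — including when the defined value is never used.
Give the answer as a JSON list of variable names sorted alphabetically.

def/use:
  b0: {b,c,i} / ∅
  b1: {i,k} / {b,i}
  b2: {c} / ∅
  b3: {i} / {b}
  b4: {b,i} / {i}

Backward fixpoint:
  b0 li=∅ lo={b,i}
  b1 li={b,i} lo={i}
  b2 li=∅ lo=∅
  b3 li={b} lo={i}
  b4 li={i} lo=∅

Conflict graph:
  b — {c,i,k}
  c — {b}
  i — {b,k}
  k — {b,i}

N(k) = ["b", "i"]

Answer: ["b", "i"]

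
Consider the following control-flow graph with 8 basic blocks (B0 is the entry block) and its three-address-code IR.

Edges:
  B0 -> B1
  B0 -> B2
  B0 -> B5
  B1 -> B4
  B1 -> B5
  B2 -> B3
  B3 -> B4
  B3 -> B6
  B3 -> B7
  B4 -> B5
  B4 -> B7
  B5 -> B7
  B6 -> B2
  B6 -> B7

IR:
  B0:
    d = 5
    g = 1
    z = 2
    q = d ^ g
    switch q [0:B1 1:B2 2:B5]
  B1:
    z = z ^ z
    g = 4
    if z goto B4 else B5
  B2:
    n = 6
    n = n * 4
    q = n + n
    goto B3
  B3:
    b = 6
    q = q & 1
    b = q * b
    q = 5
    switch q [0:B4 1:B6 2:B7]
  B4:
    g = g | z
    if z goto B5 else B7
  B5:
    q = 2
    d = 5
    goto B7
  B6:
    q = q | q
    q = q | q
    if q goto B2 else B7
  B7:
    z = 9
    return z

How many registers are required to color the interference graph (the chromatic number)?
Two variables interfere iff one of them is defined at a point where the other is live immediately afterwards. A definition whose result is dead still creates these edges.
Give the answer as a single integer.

Per-block:
  B0: def={d,g,q,z} ue=∅
  B1: def={g,z} ue={z}
  B2: def={n,q} ue=∅
  B3: def={b,q} ue={q}
  B4: def={g} ue={g,z}
  B5: def={d,q} ue=∅
  B6: def={q} ue={q}
  B7: def={z} ue=∅

Live sets:
  B0 li=∅ lo={g,z}
  B1 li={z} lo={g,z}
  B2 li={g,z} lo={g,q,z}
  B3 li={g,q,z} lo={g,q,z}
  B4 li={g,z} lo=∅
  B5 li=∅ lo=∅
  B6 li={g,q,z} lo={g,z}
  B7 li=∅ lo=∅

Interference:
  b: {g,q,z}
  d: {g,z}
  g: {b,d,n,q,z}
  n: {g,z}
  q: {b,g,z}
  z: {b,d,g,n,q}

Colouring:
  clique {b,g,q,z} ⇒ need ≥ 4
  assign b→R2 d→R2 g→R0 n→R2 q→R3 z→R1 — no edge inside a register ⇒ χ ≤ 4
  χ = 4

Answer: 4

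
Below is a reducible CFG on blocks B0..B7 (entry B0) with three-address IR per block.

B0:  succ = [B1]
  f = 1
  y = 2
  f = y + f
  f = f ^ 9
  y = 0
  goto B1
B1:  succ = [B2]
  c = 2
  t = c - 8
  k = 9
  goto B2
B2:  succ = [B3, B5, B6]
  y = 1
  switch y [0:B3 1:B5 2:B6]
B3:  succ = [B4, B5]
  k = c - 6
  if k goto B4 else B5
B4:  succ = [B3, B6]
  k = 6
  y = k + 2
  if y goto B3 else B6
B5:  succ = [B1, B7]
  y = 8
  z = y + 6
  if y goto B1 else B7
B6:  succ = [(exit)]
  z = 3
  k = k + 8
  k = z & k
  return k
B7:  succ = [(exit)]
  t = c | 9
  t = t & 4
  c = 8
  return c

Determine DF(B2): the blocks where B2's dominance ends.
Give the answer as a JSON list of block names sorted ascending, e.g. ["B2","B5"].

Answer: ["B1"]

Analysis:
idom tree: B1←B0 B2←B1 B3←B2 B4←B3 B5←B2 B6←B2 B7←B5
Dom∩ at merges:
  B1: preds {B0,B5}: {B0} ∩ {B0,B1,B2,B5} = {B0}; idom=B0
  B3: preds {B2,B4}: {B0,B1,B2} ∩ {B0,B1,B2,B3,B4} = {B0,B1,B2}; idom=B2
  B5: preds {B2,B3}: {B0,B1,B2} ∩ {B0,B1,B2,B3} = {B0,B1,B2}; idom=B2
  B6: preds {B2,B4}: {B0,B1,B2} ∩ {B0,B1,B2,B3,B4} = {B0,B1,B2}; idom=B2

DF walk-up:
  B1←B0: walk · to B0
  B1←B5: walk B5→B2→B1 to B0
  B3←B2: walk · to B2
  B3←B4: walk B4→B3 to B2
  B5←B2: walk · to B2
  B5←B3: walk B3 to B2
  B6←B2: walk · to B2
  B6←B4: walk B4→B3 to B2
  DF(B0)=∅
  DF(B1)={B1}
  DF(B2)={B1}
  DF(B3)={B3,B5,B6}
  DF(B4)={B3,B6}
  DF(B5)={B1}
  DF(B6)=∅
  DF(B7)=∅

DF(B2) = ["B1"]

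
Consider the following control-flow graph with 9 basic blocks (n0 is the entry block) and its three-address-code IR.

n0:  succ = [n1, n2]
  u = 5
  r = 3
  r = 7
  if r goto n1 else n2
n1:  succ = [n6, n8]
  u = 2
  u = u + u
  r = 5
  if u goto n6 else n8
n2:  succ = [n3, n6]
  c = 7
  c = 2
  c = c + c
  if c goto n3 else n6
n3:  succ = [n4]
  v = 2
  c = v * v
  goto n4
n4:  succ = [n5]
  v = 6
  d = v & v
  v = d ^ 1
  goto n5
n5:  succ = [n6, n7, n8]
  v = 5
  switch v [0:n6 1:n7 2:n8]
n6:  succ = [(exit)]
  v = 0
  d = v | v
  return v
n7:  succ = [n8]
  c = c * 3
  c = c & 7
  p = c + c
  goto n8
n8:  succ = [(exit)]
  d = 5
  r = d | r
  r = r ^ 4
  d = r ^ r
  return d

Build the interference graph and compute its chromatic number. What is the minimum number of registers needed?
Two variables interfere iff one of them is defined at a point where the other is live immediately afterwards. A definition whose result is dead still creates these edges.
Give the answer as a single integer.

Answer: 4

Working:
def/use:
  n0: {r,u} / ∅
  n1: {r,u} / ∅
  n2: {c} / ∅
  n3: {c,v} / ∅
  n4: {d,v} / ∅
  n5: {v} / ∅
  n6: {d,v} / ∅
  n7: {c,p} / {c}
  n8: {d,r} / {r}

Live sets:
  n0 li=∅ lo={r}
  n1 li=∅ lo={r}
  n2 li={r} lo={r}
  n3 li={r} lo={c,r}
  n4 li={c,r} lo={c,r}
  n5 li={c,r} lo={c,r}
  n6 li=∅ lo=∅
  n7 li={c,r} lo={r}
  n8 li={r} lo=∅

Interfere edges:
  c↔{d,r,v}
  d↔{c,r,v}
  p↔{r}
  r↔{c,d,p,u,v}
  u↔{r}
  v↔{c,d,r}

Chromatic number:
  {c,d,r,v} pairwise interfere (4-clique) ⇒ χ ≥ 4
  4-colouring: c0={r}  c1={c,p,u}  c2={d}  c3={v}
  χ = 4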